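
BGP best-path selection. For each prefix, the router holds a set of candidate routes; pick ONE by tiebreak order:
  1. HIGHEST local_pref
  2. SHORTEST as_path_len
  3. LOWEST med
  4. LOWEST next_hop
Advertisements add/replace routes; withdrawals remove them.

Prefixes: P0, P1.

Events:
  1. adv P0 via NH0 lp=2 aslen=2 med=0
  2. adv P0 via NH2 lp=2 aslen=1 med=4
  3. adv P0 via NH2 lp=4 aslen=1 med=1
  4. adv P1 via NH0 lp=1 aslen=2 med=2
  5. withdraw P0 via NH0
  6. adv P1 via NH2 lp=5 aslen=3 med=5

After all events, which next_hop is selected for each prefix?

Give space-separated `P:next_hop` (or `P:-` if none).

Answer: P0:NH2 P1:NH2

Derivation:
Op 1: best P0=NH0 P1=-
Op 2: best P0=NH2 P1=-
Op 3: best P0=NH2 P1=-
Op 4: best P0=NH2 P1=NH0
Op 5: best P0=NH2 P1=NH0
Op 6: best P0=NH2 P1=NH2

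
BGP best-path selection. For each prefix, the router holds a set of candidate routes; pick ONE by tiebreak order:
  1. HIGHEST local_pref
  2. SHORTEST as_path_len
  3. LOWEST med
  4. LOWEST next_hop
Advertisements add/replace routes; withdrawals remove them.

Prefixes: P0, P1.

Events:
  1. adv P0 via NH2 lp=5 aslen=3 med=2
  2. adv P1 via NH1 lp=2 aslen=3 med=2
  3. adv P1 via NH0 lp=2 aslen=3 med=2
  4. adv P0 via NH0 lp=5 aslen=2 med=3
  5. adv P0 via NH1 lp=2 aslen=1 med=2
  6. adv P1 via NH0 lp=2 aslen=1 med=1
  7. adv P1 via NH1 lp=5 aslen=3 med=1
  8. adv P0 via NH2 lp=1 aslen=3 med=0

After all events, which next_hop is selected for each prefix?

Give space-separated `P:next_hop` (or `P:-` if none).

Op 1: best P0=NH2 P1=-
Op 2: best P0=NH2 P1=NH1
Op 3: best P0=NH2 P1=NH0
Op 4: best P0=NH0 P1=NH0
Op 5: best P0=NH0 P1=NH0
Op 6: best P0=NH0 P1=NH0
Op 7: best P0=NH0 P1=NH1
Op 8: best P0=NH0 P1=NH1

Answer: P0:NH0 P1:NH1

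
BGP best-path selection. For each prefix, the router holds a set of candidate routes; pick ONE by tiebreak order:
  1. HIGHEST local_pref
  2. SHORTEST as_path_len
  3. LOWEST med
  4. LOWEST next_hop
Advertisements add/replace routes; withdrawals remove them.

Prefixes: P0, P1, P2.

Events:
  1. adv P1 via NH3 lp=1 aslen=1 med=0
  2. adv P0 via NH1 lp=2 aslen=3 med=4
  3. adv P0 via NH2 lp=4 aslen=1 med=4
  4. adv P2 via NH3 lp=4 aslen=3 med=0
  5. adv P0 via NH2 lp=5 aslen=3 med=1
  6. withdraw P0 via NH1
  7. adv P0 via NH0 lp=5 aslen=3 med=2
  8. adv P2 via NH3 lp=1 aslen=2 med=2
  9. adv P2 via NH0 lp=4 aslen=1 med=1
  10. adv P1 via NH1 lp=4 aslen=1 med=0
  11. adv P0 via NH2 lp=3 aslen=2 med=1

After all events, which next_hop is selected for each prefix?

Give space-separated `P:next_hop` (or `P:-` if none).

Answer: P0:NH0 P1:NH1 P2:NH0

Derivation:
Op 1: best P0=- P1=NH3 P2=-
Op 2: best P0=NH1 P1=NH3 P2=-
Op 3: best P0=NH2 P1=NH3 P2=-
Op 4: best P0=NH2 P1=NH3 P2=NH3
Op 5: best P0=NH2 P1=NH3 P2=NH3
Op 6: best P0=NH2 P1=NH3 P2=NH3
Op 7: best P0=NH2 P1=NH3 P2=NH3
Op 8: best P0=NH2 P1=NH3 P2=NH3
Op 9: best P0=NH2 P1=NH3 P2=NH0
Op 10: best P0=NH2 P1=NH1 P2=NH0
Op 11: best P0=NH0 P1=NH1 P2=NH0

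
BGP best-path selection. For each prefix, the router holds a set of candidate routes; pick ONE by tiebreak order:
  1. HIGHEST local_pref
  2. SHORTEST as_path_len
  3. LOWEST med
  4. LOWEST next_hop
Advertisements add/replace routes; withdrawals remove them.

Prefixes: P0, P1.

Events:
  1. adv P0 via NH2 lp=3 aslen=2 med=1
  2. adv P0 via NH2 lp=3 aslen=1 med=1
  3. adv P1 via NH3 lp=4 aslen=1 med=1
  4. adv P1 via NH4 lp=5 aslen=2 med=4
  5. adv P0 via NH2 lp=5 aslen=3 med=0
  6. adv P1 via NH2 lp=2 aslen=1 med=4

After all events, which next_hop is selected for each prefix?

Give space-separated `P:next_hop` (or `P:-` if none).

Answer: P0:NH2 P1:NH4

Derivation:
Op 1: best P0=NH2 P1=-
Op 2: best P0=NH2 P1=-
Op 3: best P0=NH2 P1=NH3
Op 4: best P0=NH2 P1=NH4
Op 5: best P0=NH2 P1=NH4
Op 6: best P0=NH2 P1=NH4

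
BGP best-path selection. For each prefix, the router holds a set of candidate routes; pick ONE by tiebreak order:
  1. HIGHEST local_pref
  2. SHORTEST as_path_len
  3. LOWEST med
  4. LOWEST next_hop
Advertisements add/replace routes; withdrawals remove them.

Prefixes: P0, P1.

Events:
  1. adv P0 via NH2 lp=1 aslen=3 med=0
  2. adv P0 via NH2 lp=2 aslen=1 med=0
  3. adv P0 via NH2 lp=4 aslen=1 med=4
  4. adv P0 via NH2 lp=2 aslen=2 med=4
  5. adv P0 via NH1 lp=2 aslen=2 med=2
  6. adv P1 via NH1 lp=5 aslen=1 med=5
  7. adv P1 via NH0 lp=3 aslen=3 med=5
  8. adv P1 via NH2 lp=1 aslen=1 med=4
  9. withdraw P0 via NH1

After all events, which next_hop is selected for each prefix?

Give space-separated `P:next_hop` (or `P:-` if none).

Op 1: best P0=NH2 P1=-
Op 2: best P0=NH2 P1=-
Op 3: best P0=NH2 P1=-
Op 4: best P0=NH2 P1=-
Op 5: best P0=NH1 P1=-
Op 6: best P0=NH1 P1=NH1
Op 7: best P0=NH1 P1=NH1
Op 8: best P0=NH1 P1=NH1
Op 9: best P0=NH2 P1=NH1

Answer: P0:NH2 P1:NH1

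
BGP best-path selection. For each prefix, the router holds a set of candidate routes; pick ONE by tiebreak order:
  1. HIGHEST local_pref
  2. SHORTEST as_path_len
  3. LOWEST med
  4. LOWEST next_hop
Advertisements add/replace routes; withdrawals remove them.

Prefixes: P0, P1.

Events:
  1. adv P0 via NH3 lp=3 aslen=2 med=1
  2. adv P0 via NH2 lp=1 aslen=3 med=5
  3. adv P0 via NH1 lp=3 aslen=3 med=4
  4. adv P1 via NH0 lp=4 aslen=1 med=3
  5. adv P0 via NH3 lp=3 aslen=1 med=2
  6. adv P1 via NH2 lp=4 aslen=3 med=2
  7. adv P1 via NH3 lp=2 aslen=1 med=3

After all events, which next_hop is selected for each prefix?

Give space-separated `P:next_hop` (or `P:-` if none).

Answer: P0:NH3 P1:NH0

Derivation:
Op 1: best P0=NH3 P1=-
Op 2: best P0=NH3 P1=-
Op 3: best P0=NH3 P1=-
Op 4: best P0=NH3 P1=NH0
Op 5: best P0=NH3 P1=NH0
Op 6: best P0=NH3 P1=NH0
Op 7: best P0=NH3 P1=NH0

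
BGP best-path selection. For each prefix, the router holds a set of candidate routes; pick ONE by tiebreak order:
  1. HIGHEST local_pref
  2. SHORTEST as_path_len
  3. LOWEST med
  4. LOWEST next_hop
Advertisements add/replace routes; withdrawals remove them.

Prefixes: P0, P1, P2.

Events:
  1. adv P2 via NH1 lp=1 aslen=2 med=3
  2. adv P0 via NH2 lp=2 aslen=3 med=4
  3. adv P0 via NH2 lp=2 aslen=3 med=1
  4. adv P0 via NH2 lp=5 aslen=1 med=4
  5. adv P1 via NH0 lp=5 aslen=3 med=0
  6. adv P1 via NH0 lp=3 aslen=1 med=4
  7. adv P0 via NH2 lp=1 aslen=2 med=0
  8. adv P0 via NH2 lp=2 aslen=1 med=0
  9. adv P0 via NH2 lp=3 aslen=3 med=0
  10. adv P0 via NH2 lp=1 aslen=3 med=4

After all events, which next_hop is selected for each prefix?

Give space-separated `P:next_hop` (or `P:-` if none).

Answer: P0:NH2 P1:NH0 P2:NH1

Derivation:
Op 1: best P0=- P1=- P2=NH1
Op 2: best P0=NH2 P1=- P2=NH1
Op 3: best P0=NH2 P1=- P2=NH1
Op 4: best P0=NH2 P1=- P2=NH1
Op 5: best P0=NH2 P1=NH0 P2=NH1
Op 6: best P0=NH2 P1=NH0 P2=NH1
Op 7: best P0=NH2 P1=NH0 P2=NH1
Op 8: best P0=NH2 P1=NH0 P2=NH1
Op 9: best P0=NH2 P1=NH0 P2=NH1
Op 10: best P0=NH2 P1=NH0 P2=NH1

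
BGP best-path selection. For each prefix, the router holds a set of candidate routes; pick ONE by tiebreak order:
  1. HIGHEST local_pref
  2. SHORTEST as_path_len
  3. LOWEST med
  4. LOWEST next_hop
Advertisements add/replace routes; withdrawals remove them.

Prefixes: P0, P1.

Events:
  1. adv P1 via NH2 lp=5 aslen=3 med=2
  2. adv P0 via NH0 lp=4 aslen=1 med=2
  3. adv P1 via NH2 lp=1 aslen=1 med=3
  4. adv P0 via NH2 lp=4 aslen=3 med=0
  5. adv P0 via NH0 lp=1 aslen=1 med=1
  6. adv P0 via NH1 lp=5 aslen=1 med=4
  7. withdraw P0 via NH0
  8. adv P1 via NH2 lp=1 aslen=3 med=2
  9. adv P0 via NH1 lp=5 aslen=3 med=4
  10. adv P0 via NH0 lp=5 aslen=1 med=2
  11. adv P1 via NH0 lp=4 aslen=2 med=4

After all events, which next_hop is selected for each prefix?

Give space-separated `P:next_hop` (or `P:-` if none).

Answer: P0:NH0 P1:NH0

Derivation:
Op 1: best P0=- P1=NH2
Op 2: best P0=NH0 P1=NH2
Op 3: best P0=NH0 P1=NH2
Op 4: best P0=NH0 P1=NH2
Op 5: best P0=NH2 P1=NH2
Op 6: best P0=NH1 P1=NH2
Op 7: best P0=NH1 P1=NH2
Op 8: best P0=NH1 P1=NH2
Op 9: best P0=NH1 P1=NH2
Op 10: best P0=NH0 P1=NH2
Op 11: best P0=NH0 P1=NH0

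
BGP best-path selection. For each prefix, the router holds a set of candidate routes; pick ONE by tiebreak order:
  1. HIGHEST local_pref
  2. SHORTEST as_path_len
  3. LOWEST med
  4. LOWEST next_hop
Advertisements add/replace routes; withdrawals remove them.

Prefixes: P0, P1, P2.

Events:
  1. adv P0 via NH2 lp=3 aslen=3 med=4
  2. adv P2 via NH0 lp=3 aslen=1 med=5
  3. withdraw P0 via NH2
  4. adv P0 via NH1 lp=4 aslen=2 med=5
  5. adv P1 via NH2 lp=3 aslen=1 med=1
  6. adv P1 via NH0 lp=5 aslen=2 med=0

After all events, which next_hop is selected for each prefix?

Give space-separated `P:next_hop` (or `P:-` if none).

Op 1: best P0=NH2 P1=- P2=-
Op 2: best P0=NH2 P1=- P2=NH0
Op 3: best P0=- P1=- P2=NH0
Op 4: best P0=NH1 P1=- P2=NH0
Op 5: best P0=NH1 P1=NH2 P2=NH0
Op 6: best P0=NH1 P1=NH0 P2=NH0

Answer: P0:NH1 P1:NH0 P2:NH0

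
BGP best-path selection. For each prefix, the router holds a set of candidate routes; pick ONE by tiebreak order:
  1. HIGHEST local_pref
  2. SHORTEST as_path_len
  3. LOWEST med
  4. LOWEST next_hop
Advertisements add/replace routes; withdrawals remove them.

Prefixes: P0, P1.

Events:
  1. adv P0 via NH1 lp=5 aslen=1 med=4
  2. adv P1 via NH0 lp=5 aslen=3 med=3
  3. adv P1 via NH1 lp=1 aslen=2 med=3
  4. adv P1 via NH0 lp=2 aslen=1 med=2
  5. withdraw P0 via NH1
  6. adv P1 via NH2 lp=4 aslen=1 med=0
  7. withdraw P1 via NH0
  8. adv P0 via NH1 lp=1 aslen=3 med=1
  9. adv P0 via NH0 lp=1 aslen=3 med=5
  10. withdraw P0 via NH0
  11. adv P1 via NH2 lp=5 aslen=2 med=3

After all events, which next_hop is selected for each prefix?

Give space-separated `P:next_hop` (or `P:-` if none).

Answer: P0:NH1 P1:NH2

Derivation:
Op 1: best P0=NH1 P1=-
Op 2: best P0=NH1 P1=NH0
Op 3: best P0=NH1 P1=NH0
Op 4: best P0=NH1 P1=NH0
Op 5: best P0=- P1=NH0
Op 6: best P0=- P1=NH2
Op 7: best P0=- P1=NH2
Op 8: best P0=NH1 P1=NH2
Op 9: best P0=NH1 P1=NH2
Op 10: best P0=NH1 P1=NH2
Op 11: best P0=NH1 P1=NH2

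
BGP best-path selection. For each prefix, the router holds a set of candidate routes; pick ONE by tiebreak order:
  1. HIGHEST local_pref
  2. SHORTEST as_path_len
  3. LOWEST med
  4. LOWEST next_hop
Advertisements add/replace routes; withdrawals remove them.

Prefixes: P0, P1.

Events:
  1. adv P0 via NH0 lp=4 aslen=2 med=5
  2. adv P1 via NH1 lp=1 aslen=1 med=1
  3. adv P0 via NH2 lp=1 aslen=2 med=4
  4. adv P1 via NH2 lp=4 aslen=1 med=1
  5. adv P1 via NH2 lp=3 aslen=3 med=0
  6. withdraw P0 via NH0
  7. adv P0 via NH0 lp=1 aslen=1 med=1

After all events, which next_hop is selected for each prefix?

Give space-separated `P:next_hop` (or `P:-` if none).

Op 1: best P0=NH0 P1=-
Op 2: best P0=NH0 P1=NH1
Op 3: best P0=NH0 P1=NH1
Op 4: best P0=NH0 P1=NH2
Op 5: best P0=NH0 P1=NH2
Op 6: best P0=NH2 P1=NH2
Op 7: best P0=NH0 P1=NH2

Answer: P0:NH0 P1:NH2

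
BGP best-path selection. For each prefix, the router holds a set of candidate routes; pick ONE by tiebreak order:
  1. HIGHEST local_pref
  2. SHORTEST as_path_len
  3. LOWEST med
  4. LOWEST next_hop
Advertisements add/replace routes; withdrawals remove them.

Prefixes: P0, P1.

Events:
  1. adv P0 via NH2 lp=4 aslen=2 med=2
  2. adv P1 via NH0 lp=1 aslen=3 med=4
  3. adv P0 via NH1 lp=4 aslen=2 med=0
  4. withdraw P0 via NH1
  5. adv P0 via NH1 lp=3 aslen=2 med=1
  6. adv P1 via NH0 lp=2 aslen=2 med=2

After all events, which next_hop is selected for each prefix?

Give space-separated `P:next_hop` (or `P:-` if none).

Answer: P0:NH2 P1:NH0

Derivation:
Op 1: best P0=NH2 P1=-
Op 2: best P0=NH2 P1=NH0
Op 3: best P0=NH1 P1=NH0
Op 4: best P0=NH2 P1=NH0
Op 5: best P0=NH2 P1=NH0
Op 6: best P0=NH2 P1=NH0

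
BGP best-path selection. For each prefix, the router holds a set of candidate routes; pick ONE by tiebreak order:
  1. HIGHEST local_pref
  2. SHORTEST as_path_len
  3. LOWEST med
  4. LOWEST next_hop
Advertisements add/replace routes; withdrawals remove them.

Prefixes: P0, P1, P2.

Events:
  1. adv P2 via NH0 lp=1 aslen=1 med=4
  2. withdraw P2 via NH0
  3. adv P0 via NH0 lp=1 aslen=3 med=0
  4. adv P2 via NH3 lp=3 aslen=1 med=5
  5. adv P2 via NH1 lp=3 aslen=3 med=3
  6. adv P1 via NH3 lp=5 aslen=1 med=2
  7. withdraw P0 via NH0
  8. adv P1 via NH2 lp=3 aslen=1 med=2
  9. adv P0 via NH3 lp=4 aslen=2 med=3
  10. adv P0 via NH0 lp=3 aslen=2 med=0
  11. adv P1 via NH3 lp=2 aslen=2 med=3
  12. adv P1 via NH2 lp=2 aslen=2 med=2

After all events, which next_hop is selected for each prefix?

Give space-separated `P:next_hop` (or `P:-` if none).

Answer: P0:NH3 P1:NH2 P2:NH3

Derivation:
Op 1: best P0=- P1=- P2=NH0
Op 2: best P0=- P1=- P2=-
Op 3: best P0=NH0 P1=- P2=-
Op 4: best P0=NH0 P1=- P2=NH3
Op 5: best P0=NH0 P1=- P2=NH3
Op 6: best P0=NH0 P1=NH3 P2=NH3
Op 7: best P0=- P1=NH3 P2=NH3
Op 8: best P0=- P1=NH3 P2=NH3
Op 9: best P0=NH3 P1=NH3 P2=NH3
Op 10: best P0=NH3 P1=NH3 P2=NH3
Op 11: best P0=NH3 P1=NH2 P2=NH3
Op 12: best P0=NH3 P1=NH2 P2=NH3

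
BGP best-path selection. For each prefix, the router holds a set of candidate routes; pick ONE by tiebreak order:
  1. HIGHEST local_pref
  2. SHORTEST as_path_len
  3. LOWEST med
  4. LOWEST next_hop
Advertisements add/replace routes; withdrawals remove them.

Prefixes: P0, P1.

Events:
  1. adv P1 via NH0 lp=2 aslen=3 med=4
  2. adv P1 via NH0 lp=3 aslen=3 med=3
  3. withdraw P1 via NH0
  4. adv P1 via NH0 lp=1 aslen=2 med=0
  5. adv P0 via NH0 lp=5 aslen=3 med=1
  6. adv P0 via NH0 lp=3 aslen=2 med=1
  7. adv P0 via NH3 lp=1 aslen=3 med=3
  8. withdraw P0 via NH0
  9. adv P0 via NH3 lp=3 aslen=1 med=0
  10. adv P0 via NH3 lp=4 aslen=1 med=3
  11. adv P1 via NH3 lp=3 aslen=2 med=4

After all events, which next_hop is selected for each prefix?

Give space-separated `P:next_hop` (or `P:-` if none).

Answer: P0:NH3 P1:NH3

Derivation:
Op 1: best P0=- P1=NH0
Op 2: best P0=- P1=NH0
Op 3: best P0=- P1=-
Op 4: best P0=- P1=NH0
Op 5: best P0=NH0 P1=NH0
Op 6: best P0=NH0 P1=NH0
Op 7: best P0=NH0 P1=NH0
Op 8: best P0=NH3 P1=NH0
Op 9: best P0=NH3 P1=NH0
Op 10: best P0=NH3 P1=NH0
Op 11: best P0=NH3 P1=NH3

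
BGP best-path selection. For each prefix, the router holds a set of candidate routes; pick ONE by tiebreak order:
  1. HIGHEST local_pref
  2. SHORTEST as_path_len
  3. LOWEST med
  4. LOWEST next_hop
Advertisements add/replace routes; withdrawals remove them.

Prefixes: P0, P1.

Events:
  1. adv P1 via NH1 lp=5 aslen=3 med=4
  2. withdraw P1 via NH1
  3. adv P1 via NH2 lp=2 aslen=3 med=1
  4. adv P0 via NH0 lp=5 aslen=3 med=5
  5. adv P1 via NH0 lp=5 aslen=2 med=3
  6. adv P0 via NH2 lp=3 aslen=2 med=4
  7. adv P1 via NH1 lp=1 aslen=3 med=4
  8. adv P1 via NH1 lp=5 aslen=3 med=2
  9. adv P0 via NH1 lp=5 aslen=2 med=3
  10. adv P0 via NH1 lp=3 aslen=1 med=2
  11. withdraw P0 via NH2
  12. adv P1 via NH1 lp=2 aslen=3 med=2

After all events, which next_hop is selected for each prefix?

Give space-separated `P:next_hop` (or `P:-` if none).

Op 1: best P0=- P1=NH1
Op 2: best P0=- P1=-
Op 3: best P0=- P1=NH2
Op 4: best P0=NH0 P1=NH2
Op 5: best P0=NH0 P1=NH0
Op 6: best P0=NH0 P1=NH0
Op 7: best P0=NH0 P1=NH0
Op 8: best P0=NH0 P1=NH0
Op 9: best P0=NH1 P1=NH0
Op 10: best P0=NH0 P1=NH0
Op 11: best P0=NH0 P1=NH0
Op 12: best P0=NH0 P1=NH0

Answer: P0:NH0 P1:NH0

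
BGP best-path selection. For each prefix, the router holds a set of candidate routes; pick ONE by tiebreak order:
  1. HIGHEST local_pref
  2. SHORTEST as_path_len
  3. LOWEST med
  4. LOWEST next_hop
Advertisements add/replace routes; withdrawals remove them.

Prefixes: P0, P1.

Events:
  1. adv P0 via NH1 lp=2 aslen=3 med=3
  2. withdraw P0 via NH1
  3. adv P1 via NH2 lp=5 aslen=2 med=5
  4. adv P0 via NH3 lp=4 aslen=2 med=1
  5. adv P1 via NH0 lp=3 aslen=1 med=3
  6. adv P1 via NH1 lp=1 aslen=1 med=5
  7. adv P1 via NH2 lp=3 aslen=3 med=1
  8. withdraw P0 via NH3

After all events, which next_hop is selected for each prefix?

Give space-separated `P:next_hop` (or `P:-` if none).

Op 1: best P0=NH1 P1=-
Op 2: best P0=- P1=-
Op 3: best P0=- P1=NH2
Op 4: best P0=NH3 P1=NH2
Op 5: best P0=NH3 P1=NH2
Op 6: best P0=NH3 P1=NH2
Op 7: best P0=NH3 P1=NH0
Op 8: best P0=- P1=NH0

Answer: P0:- P1:NH0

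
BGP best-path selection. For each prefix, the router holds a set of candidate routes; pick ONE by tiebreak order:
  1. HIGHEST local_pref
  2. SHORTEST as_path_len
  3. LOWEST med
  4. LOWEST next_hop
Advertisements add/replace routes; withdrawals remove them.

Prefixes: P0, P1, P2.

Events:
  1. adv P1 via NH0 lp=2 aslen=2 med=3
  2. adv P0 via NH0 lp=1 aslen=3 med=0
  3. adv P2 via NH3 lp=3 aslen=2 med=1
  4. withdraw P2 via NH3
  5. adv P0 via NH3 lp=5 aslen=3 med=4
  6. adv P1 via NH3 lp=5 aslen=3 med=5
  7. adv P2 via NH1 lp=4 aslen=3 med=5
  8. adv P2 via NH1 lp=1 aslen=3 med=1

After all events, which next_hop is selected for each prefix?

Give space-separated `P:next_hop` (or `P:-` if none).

Op 1: best P0=- P1=NH0 P2=-
Op 2: best P0=NH0 P1=NH0 P2=-
Op 3: best P0=NH0 P1=NH0 P2=NH3
Op 4: best P0=NH0 P1=NH0 P2=-
Op 5: best P0=NH3 P1=NH0 P2=-
Op 6: best P0=NH3 P1=NH3 P2=-
Op 7: best P0=NH3 P1=NH3 P2=NH1
Op 8: best P0=NH3 P1=NH3 P2=NH1

Answer: P0:NH3 P1:NH3 P2:NH1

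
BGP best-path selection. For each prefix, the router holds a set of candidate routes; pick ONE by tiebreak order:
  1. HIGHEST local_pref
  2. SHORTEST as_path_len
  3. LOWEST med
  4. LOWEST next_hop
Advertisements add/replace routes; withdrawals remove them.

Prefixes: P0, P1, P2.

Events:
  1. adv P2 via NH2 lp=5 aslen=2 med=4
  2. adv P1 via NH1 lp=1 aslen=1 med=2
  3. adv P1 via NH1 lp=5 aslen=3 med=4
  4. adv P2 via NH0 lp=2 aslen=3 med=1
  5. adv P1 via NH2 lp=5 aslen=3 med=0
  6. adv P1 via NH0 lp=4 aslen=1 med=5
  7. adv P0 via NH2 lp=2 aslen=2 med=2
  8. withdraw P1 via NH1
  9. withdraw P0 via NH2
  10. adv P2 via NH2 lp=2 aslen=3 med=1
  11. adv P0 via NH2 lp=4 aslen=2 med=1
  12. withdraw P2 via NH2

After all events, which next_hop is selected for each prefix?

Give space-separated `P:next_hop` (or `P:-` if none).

Op 1: best P0=- P1=- P2=NH2
Op 2: best P0=- P1=NH1 P2=NH2
Op 3: best P0=- P1=NH1 P2=NH2
Op 4: best P0=- P1=NH1 P2=NH2
Op 5: best P0=- P1=NH2 P2=NH2
Op 6: best P0=- P1=NH2 P2=NH2
Op 7: best P0=NH2 P1=NH2 P2=NH2
Op 8: best P0=NH2 P1=NH2 P2=NH2
Op 9: best P0=- P1=NH2 P2=NH2
Op 10: best P0=- P1=NH2 P2=NH0
Op 11: best P0=NH2 P1=NH2 P2=NH0
Op 12: best P0=NH2 P1=NH2 P2=NH0

Answer: P0:NH2 P1:NH2 P2:NH0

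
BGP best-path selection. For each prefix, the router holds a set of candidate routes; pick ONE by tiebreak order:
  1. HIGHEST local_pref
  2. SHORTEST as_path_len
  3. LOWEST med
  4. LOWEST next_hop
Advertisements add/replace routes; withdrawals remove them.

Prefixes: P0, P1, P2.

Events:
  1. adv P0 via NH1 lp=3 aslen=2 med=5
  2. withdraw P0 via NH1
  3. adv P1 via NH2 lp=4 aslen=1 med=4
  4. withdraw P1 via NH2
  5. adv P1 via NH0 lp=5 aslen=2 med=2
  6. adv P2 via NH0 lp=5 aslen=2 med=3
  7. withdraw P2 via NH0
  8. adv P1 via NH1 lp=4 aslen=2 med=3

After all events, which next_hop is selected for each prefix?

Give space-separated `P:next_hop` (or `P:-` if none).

Answer: P0:- P1:NH0 P2:-

Derivation:
Op 1: best P0=NH1 P1=- P2=-
Op 2: best P0=- P1=- P2=-
Op 3: best P0=- P1=NH2 P2=-
Op 4: best P0=- P1=- P2=-
Op 5: best P0=- P1=NH0 P2=-
Op 6: best P0=- P1=NH0 P2=NH0
Op 7: best P0=- P1=NH0 P2=-
Op 8: best P0=- P1=NH0 P2=-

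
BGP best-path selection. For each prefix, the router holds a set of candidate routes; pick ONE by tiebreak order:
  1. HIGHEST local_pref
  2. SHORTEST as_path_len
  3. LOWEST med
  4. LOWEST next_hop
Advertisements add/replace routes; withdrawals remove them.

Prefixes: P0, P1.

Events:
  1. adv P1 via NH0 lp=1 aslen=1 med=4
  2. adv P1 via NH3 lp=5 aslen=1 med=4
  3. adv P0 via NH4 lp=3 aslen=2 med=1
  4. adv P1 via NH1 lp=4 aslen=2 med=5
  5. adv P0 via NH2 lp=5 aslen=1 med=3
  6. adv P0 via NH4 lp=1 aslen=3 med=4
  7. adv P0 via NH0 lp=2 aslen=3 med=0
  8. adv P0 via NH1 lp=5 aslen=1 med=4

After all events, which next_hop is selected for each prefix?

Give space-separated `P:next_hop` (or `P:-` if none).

Op 1: best P0=- P1=NH0
Op 2: best P0=- P1=NH3
Op 3: best P0=NH4 P1=NH3
Op 4: best P0=NH4 P1=NH3
Op 5: best P0=NH2 P1=NH3
Op 6: best P0=NH2 P1=NH3
Op 7: best P0=NH2 P1=NH3
Op 8: best P0=NH2 P1=NH3

Answer: P0:NH2 P1:NH3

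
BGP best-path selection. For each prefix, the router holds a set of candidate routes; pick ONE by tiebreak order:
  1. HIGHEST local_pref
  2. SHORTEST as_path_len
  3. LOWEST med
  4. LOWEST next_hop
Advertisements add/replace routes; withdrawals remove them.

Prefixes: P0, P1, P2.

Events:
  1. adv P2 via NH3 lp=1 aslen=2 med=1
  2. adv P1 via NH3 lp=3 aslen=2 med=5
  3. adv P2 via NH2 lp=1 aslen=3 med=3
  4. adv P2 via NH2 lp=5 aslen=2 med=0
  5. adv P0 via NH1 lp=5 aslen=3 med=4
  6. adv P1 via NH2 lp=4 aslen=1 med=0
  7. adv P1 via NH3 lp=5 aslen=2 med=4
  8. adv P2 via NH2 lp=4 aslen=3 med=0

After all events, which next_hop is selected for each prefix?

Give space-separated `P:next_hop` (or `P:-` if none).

Answer: P0:NH1 P1:NH3 P2:NH2

Derivation:
Op 1: best P0=- P1=- P2=NH3
Op 2: best P0=- P1=NH3 P2=NH3
Op 3: best P0=- P1=NH3 P2=NH3
Op 4: best P0=- P1=NH3 P2=NH2
Op 5: best P0=NH1 P1=NH3 P2=NH2
Op 6: best P0=NH1 P1=NH2 P2=NH2
Op 7: best P0=NH1 P1=NH3 P2=NH2
Op 8: best P0=NH1 P1=NH3 P2=NH2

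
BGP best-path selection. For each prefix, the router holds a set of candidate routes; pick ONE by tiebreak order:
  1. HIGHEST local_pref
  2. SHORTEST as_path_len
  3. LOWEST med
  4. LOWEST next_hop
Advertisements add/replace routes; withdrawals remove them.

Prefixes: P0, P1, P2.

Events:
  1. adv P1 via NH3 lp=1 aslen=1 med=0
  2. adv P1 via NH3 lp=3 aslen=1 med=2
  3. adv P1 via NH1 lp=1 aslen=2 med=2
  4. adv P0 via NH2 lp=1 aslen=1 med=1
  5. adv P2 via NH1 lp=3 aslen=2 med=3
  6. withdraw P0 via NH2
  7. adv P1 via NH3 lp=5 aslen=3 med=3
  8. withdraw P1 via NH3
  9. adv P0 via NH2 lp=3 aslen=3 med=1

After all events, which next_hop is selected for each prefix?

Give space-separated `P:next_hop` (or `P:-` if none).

Op 1: best P0=- P1=NH3 P2=-
Op 2: best P0=- P1=NH3 P2=-
Op 3: best P0=- P1=NH3 P2=-
Op 4: best P0=NH2 P1=NH3 P2=-
Op 5: best P0=NH2 P1=NH3 P2=NH1
Op 6: best P0=- P1=NH3 P2=NH1
Op 7: best P0=- P1=NH3 P2=NH1
Op 8: best P0=- P1=NH1 P2=NH1
Op 9: best P0=NH2 P1=NH1 P2=NH1

Answer: P0:NH2 P1:NH1 P2:NH1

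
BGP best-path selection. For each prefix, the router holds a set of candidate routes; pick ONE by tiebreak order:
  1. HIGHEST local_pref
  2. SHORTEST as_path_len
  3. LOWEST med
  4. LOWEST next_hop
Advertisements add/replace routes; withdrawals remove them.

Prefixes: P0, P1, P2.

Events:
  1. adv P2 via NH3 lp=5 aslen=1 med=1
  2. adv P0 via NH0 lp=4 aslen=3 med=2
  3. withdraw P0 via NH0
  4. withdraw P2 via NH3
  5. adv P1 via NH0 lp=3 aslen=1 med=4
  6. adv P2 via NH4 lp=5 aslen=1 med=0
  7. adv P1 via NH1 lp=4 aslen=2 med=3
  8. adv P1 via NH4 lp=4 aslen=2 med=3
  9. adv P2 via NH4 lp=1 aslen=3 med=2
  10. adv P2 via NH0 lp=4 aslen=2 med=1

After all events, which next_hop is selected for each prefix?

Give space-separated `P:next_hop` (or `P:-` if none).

Op 1: best P0=- P1=- P2=NH3
Op 2: best P0=NH0 P1=- P2=NH3
Op 3: best P0=- P1=- P2=NH3
Op 4: best P0=- P1=- P2=-
Op 5: best P0=- P1=NH0 P2=-
Op 6: best P0=- P1=NH0 P2=NH4
Op 7: best P0=- P1=NH1 P2=NH4
Op 8: best P0=- P1=NH1 P2=NH4
Op 9: best P0=- P1=NH1 P2=NH4
Op 10: best P0=- P1=NH1 P2=NH0

Answer: P0:- P1:NH1 P2:NH0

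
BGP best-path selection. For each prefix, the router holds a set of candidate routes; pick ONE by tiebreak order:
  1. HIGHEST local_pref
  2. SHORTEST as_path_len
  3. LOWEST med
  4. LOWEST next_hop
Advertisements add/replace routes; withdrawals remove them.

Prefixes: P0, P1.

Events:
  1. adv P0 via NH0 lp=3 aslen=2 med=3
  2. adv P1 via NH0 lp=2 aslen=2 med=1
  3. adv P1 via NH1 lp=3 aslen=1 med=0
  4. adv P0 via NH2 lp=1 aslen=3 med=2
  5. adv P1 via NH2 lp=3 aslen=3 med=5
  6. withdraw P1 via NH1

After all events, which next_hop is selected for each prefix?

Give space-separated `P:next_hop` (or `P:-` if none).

Op 1: best P0=NH0 P1=-
Op 2: best P0=NH0 P1=NH0
Op 3: best P0=NH0 P1=NH1
Op 4: best P0=NH0 P1=NH1
Op 5: best P0=NH0 P1=NH1
Op 6: best P0=NH0 P1=NH2

Answer: P0:NH0 P1:NH2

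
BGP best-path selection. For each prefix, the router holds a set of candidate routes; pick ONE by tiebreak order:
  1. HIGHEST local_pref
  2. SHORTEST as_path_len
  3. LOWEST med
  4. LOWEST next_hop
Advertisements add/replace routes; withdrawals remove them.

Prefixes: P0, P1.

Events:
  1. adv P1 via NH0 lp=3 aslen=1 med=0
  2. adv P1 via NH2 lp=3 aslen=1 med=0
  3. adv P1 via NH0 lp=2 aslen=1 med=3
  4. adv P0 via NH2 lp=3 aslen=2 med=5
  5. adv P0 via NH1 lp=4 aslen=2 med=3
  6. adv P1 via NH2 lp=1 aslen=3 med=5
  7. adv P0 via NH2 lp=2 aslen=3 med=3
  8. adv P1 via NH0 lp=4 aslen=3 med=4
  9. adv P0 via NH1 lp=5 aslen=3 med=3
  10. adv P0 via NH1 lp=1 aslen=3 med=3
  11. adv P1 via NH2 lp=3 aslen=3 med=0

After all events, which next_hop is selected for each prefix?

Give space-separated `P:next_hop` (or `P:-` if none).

Answer: P0:NH2 P1:NH0

Derivation:
Op 1: best P0=- P1=NH0
Op 2: best P0=- P1=NH0
Op 3: best P0=- P1=NH2
Op 4: best P0=NH2 P1=NH2
Op 5: best P0=NH1 P1=NH2
Op 6: best P0=NH1 P1=NH0
Op 7: best P0=NH1 P1=NH0
Op 8: best P0=NH1 P1=NH0
Op 9: best P0=NH1 P1=NH0
Op 10: best P0=NH2 P1=NH0
Op 11: best P0=NH2 P1=NH0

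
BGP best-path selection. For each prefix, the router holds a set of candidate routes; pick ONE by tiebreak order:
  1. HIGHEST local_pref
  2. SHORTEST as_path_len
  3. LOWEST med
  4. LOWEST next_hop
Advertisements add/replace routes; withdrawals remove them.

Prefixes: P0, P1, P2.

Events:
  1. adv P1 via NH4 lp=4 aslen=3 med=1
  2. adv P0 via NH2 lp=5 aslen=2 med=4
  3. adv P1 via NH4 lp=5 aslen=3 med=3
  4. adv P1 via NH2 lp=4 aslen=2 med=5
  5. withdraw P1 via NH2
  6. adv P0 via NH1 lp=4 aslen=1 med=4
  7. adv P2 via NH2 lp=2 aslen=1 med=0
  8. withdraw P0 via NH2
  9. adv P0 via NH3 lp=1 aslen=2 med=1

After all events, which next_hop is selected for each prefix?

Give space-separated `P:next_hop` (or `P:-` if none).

Answer: P0:NH1 P1:NH4 P2:NH2

Derivation:
Op 1: best P0=- P1=NH4 P2=-
Op 2: best P0=NH2 P1=NH4 P2=-
Op 3: best P0=NH2 P1=NH4 P2=-
Op 4: best P0=NH2 P1=NH4 P2=-
Op 5: best P0=NH2 P1=NH4 P2=-
Op 6: best P0=NH2 P1=NH4 P2=-
Op 7: best P0=NH2 P1=NH4 P2=NH2
Op 8: best P0=NH1 P1=NH4 P2=NH2
Op 9: best P0=NH1 P1=NH4 P2=NH2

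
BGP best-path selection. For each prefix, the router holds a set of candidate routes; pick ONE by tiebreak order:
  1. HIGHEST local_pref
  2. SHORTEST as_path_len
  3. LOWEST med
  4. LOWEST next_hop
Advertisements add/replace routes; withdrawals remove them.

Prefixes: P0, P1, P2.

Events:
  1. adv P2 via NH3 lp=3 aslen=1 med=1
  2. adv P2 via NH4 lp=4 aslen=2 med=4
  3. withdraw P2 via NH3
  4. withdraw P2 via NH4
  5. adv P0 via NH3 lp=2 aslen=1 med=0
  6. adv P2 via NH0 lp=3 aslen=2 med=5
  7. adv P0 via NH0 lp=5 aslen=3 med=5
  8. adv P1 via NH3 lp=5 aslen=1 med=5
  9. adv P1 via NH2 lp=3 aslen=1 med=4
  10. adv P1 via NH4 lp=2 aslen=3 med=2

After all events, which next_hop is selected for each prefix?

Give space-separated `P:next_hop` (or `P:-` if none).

Op 1: best P0=- P1=- P2=NH3
Op 2: best P0=- P1=- P2=NH4
Op 3: best P0=- P1=- P2=NH4
Op 4: best P0=- P1=- P2=-
Op 5: best P0=NH3 P1=- P2=-
Op 6: best P0=NH3 P1=- P2=NH0
Op 7: best P0=NH0 P1=- P2=NH0
Op 8: best P0=NH0 P1=NH3 P2=NH0
Op 9: best P0=NH0 P1=NH3 P2=NH0
Op 10: best P0=NH0 P1=NH3 P2=NH0

Answer: P0:NH0 P1:NH3 P2:NH0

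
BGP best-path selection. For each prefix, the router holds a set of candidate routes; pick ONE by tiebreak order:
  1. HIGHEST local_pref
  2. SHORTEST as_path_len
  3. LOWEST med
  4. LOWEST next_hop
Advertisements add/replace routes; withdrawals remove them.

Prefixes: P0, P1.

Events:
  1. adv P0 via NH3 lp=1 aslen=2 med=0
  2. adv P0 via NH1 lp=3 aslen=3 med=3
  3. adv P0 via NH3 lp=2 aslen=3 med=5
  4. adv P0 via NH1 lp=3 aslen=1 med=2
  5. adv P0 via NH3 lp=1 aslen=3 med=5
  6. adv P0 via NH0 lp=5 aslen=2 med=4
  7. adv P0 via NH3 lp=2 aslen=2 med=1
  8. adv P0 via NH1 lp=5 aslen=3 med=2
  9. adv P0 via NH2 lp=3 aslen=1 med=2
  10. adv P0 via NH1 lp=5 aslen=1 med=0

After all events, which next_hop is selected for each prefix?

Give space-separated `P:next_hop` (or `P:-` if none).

Op 1: best P0=NH3 P1=-
Op 2: best P0=NH1 P1=-
Op 3: best P0=NH1 P1=-
Op 4: best P0=NH1 P1=-
Op 5: best P0=NH1 P1=-
Op 6: best P0=NH0 P1=-
Op 7: best P0=NH0 P1=-
Op 8: best P0=NH0 P1=-
Op 9: best P0=NH0 P1=-
Op 10: best P0=NH1 P1=-

Answer: P0:NH1 P1:-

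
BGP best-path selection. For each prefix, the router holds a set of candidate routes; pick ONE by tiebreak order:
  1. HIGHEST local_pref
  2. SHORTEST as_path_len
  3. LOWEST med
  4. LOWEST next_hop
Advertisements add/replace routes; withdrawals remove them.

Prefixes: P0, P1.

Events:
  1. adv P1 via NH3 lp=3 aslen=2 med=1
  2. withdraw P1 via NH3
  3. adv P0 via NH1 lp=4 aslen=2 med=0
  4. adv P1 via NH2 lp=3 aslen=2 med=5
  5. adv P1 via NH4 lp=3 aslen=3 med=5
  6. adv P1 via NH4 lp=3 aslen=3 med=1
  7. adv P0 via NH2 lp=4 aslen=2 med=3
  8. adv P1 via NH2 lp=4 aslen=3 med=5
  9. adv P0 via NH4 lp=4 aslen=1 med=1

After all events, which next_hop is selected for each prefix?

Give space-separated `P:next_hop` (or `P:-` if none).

Op 1: best P0=- P1=NH3
Op 2: best P0=- P1=-
Op 3: best P0=NH1 P1=-
Op 4: best P0=NH1 P1=NH2
Op 5: best P0=NH1 P1=NH2
Op 6: best P0=NH1 P1=NH2
Op 7: best P0=NH1 P1=NH2
Op 8: best P0=NH1 P1=NH2
Op 9: best P0=NH4 P1=NH2

Answer: P0:NH4 P1:NH2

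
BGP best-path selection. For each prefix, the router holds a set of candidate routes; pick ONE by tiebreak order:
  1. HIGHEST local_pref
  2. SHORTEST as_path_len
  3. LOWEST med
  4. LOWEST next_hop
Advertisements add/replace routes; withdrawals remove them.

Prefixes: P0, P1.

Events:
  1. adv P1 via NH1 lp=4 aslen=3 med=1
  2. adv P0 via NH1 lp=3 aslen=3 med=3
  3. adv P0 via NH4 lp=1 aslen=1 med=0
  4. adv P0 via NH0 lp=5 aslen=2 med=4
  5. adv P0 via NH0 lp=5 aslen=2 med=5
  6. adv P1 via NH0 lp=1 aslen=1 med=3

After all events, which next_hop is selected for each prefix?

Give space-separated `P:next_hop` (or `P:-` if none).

Answer: P0:NH0 P1:NH1

Derivation:
Op 1: best P0=- P1=NH1
Op 2: best P0=NH1 P1=NH1
Op 3: best P0=NH1 P1=NH1
Op 4: best P0=NH0 P1=NH1
Op 5: best P0=NH0 P1=NH1
Op 6: best P0=NH0 P1=NH1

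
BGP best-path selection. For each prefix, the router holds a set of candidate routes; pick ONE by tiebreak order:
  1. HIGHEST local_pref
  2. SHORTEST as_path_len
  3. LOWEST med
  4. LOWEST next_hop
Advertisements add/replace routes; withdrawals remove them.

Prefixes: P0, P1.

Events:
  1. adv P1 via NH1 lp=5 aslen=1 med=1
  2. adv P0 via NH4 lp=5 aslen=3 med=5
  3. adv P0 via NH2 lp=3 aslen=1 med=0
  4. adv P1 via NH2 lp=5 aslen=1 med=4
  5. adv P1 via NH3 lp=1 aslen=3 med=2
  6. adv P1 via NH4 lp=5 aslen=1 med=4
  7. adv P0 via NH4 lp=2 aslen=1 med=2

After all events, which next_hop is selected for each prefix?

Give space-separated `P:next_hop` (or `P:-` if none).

Op 1: best P0=- P1=NH1
Op 2: best P0=NH4 P1=NH1
Op 3: best P0=NH4 P1=NH1
Op 4: best P0=NH4 P1=NH1
Op 5: best P0=NH4 P1=NH1
Op 6: best P0=NH4 P1=NH1
Op 7: best P0=NH2 P1=NH1

Answer: P0:NH2 P1:NH1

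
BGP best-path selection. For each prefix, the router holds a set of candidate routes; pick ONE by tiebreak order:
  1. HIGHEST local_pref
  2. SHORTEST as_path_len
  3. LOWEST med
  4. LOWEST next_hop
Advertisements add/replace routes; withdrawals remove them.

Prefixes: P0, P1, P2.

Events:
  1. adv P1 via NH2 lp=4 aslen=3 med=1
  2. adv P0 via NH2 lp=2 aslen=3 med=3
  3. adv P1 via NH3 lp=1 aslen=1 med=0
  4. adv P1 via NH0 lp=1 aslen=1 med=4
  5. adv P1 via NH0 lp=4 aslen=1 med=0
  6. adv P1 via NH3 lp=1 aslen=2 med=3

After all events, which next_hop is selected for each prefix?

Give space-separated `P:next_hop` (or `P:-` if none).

Answer: P0:NH2 P1:NH0 P2:-

Derivation:
Op 1: best P0=- P1=NH2 P2=-
Op 2: best P0=NH2 P1=NH2 P2=-
Op 3: best P0=NH2 P1=NH2 P2=-
Op 4: best P0=NH2 P1=NH2 P2=-
Op 5: best P0=NH2 P1=NH0 P2=-
Op 6: best P0=NH2 P1=NH0 P2=-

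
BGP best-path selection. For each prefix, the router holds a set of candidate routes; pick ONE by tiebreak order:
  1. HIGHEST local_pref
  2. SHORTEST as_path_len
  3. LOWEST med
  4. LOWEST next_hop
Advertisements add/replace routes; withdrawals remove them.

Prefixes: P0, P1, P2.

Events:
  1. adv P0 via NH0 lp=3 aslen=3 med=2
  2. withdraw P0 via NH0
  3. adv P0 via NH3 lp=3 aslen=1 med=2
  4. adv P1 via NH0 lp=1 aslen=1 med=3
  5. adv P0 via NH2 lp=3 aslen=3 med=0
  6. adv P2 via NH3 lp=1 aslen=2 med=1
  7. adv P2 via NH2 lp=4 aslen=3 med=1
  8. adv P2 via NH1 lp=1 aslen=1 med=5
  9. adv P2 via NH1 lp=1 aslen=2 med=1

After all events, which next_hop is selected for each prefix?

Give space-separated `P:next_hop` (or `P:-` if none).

Answer: P0:NH3 P1:NH0 P2:NH2

Derivation:
Op 1: best P0=NH0 P1=- P2=-
Op 2: best P0=- P1=- P2=-
Op 3: best P0=NH3 P1=- P2=-
Op 4: best P0=NH3 P1=NH0 P2=-
Op 5: best P0=NH3 P1=NH0 P2=-
Op 6: best P0=NH3 P1=NH0 P2=NH3
Op 7: best P0=NH3 P1=NH0 P2=NH2
Op 8: best P0=NH3 P1=NH0 P2=NH2
Op 9: best P0=NH3 P1=NH0 P2=NH2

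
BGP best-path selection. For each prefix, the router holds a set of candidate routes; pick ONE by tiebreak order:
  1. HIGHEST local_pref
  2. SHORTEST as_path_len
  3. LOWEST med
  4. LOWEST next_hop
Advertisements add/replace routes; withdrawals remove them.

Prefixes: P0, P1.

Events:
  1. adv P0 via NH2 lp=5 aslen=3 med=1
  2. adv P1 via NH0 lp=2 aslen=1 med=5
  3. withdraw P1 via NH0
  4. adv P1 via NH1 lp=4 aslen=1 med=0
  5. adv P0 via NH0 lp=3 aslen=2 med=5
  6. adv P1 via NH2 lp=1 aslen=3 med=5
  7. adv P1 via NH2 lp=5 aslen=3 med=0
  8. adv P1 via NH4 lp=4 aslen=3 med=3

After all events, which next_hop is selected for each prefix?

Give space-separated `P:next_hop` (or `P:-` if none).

Op 1: best P0=NH2 P1=-
Op 2: best P0=NH2 P1=NH0
Op 3: best P0=NH2 P1=-
Op 4: best P0=NH2 P1=NH1
Op 5: best P0=NH2 P1=NH1
Op 6: best P0=NH2 P1=NH1
Op 7: best P0=NH2 P1=NH2
Op 8: best P0=NH2 P1=NH2

Answer: P0:NH2 P1:NH2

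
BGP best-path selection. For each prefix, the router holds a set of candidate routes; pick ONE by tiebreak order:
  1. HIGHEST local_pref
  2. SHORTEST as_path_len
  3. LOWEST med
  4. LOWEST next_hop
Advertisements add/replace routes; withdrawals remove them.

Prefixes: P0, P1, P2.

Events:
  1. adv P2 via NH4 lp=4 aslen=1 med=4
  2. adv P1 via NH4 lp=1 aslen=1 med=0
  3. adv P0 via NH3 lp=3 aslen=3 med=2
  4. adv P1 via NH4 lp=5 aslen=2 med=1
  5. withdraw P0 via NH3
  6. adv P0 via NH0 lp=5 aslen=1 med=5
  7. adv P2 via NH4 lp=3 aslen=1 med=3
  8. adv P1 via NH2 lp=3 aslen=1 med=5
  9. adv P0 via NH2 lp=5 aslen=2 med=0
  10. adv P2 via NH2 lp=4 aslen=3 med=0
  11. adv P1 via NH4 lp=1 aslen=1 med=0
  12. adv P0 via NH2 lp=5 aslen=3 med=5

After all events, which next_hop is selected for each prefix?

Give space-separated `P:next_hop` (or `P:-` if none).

Answer: P0:NH0 P1:NH2 P2:NH2

Derivation:
Op 1: best P0=- P1=- P2=NH4
Op 2: best P0=- P1=NH4 P2=NH4
Op 3: best P0=NH3 P1=NH4 P2=NH4
Op 4: best P0=NH3 P1=NH4 P2=NH4
Op 5: best P0=- P1=NH4 P2=NH4
Op 6: best P0=NH0 P1=NH4 P2=NH4
Op 7: best P0=NH0 P1=NH4 P2=NH4
Op 8: best P0=NH0 P1=NH4 P2=NH4
Op 9: best P0=NH0 P1=NH4 P2=NH4
Op 10: best P0=NH0 P1=NH4 P2=NH2
Op 11: best P0=NH0 P1=NH2 P2=NH2
Op 12: best P0=NH0 P1=NH2 P2=NH2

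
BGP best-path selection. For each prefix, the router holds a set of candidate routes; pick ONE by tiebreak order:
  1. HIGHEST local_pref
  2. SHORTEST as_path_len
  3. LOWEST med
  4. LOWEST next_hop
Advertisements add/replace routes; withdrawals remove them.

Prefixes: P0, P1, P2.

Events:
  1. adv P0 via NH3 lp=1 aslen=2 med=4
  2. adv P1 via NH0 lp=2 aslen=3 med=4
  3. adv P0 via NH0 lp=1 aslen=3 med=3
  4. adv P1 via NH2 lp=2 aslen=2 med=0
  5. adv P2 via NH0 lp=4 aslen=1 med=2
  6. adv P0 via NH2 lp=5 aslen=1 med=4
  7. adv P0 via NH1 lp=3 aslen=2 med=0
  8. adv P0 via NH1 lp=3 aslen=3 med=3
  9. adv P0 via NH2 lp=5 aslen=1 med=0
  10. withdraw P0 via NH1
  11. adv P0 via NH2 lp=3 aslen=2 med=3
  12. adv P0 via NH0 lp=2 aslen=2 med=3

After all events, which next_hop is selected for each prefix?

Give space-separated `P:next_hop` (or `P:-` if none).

Op 1: best P0=NH3 P1=- P2=-
Op 2: best P0=NH3 P1=NH0 P2=-
Op 3: best P0=NH3 P1=NH0 P2=-
Op 4: best P0=NH3 P1=NH2 P2=-
Op 5: best P0=NH3 P1=NH2 P2=NH0
Op 6: best P0=NH2 P1=NH2 P2=NH0
Op 7: best P0=NH2 P1=NH2 P2=NH0
Op 8: best P0=NH2 P1=NH2 P2=NH0
Op 9: best P0=NH2 P1=NH2 P2=NH0
Op 10: best P0=NH2 P1=NH2 P2=NH0
Op 11: best P0=NH2 P1=NH2 P2=NH0
Op 12: best P0=NH2 P1=NH2 P2=NH0

Answer: P0:NH2 P1:NH2 P2:NH0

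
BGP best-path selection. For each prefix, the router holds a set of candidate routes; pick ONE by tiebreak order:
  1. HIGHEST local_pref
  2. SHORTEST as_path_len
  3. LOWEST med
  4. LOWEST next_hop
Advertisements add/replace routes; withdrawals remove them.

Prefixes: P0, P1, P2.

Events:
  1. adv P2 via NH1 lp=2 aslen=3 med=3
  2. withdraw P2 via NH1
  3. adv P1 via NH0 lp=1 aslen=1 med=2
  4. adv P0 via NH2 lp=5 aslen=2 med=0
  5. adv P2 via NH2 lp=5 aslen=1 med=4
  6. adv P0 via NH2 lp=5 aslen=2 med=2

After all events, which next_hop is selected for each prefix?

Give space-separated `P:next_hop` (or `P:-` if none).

Op 1: best P0=- P1=- P2=NH1
Op 2: best P0=- P1=- P2=-
Op 3: best P0=- P1=NH0 P2=-
Op 4: best P0=NH2 P1=NH0 P2=-
Op 5: best P0=NH2 P1=NH0 P2=NH2
Op 6: best P0=NH2 P1=NH0 P2=NH2

Answer: P0:NH2 P1:NH0 P2:NH2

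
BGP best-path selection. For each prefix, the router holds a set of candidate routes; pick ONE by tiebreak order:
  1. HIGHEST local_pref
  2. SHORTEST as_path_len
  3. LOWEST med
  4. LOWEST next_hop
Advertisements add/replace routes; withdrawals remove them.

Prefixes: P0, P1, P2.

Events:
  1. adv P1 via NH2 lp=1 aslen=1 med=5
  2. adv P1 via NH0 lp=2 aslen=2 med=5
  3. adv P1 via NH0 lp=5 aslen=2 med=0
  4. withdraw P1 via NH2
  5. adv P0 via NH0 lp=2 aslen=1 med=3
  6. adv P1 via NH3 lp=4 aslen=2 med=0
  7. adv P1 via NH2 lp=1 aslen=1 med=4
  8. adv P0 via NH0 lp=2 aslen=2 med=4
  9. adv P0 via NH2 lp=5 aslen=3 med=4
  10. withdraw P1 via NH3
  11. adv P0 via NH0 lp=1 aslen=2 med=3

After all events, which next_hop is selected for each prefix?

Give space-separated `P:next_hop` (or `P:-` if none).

Answer: P0:NH2 P1:NH0 P2:-

Derivation:
Op 1: best P0=- P1=NH2 P2=-
Op 2: best P0=- P1=NH0 P2=-
Op 3: best P0=- P1=NH0 P2=-
Op 4: best P0=- P1=NH0 P2=-
Op 5: best P0=NH0 P1=NH0 P2=-
Op 6: best P0=NH0 P1=NH0 P2=-
Op 7: best P0=NH0 P1=NH0 P2=-
Op 8: best P0=NH0 P1=NH0 P2=-
Op 9: best P0=NH2 P1=NH0 P2=-
Op 10: best P0=NH2 P1=NH0 P2=-
Op 11: best P0=NH2 P1=NH0 P2=-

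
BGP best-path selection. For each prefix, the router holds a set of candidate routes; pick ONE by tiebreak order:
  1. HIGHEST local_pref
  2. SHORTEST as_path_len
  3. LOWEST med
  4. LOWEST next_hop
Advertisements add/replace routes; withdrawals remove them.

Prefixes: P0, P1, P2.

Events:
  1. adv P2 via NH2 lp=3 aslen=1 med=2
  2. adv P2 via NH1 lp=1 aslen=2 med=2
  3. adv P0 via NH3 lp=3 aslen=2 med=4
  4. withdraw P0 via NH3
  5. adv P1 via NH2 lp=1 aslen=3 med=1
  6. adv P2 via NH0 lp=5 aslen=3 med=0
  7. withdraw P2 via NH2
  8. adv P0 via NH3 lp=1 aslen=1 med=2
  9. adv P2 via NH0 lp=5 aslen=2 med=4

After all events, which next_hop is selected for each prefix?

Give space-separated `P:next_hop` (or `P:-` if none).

Op 1: best P0=- P1=- P2=NH2
Op 2: best P0=- P1=- P2=NH2
Op 3: best P0=NH3 P1=- P2=NH2
Op 4: best P0=- P1=- P2=NH2
Op 5: best P0=- P1=NH2 P2=NH2
Op 6: best P0=- P1=NH2 P2=NH0
Op 7: best P0=- P1=NH2 P2=NH0
Op 8: best P0=NH3 P1=NH2 P2=NH0
Op 9: best P0=NH3 P1=NH2 P2=NH0

Answer: P0:NH3 P1:NH2 P2:NH0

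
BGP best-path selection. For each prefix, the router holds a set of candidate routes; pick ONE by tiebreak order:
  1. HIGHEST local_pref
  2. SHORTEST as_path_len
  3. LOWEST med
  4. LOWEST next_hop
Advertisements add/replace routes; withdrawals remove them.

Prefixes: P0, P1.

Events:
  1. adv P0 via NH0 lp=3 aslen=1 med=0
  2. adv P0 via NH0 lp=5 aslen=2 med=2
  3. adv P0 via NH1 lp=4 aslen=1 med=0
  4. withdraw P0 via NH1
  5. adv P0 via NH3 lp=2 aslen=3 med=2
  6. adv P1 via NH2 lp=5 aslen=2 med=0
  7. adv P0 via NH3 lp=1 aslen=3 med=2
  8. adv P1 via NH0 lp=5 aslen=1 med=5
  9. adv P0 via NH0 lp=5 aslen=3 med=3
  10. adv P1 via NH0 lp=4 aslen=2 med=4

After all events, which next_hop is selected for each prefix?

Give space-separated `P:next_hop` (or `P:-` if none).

Answer: P0:NH0 P1:NH2

Derivation:
Op 1: best P0=NH0 P1=-
Op 2: best P0=NH0 P1=-
Op 3: best P0=NH0 P1=-
Op 4: best P0=NH0 P1=-
Op 5: best P0=NH0 P1=-
Op 6: best P0=NH0 P1=NH2
Op 7: best P0=NH0 P1=NH2
Op 8: best P0=NH0 P1=NH0
Op 9: best P0=NH0 P1=NH0
Op 10: best P0=NH0 P1=NH2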